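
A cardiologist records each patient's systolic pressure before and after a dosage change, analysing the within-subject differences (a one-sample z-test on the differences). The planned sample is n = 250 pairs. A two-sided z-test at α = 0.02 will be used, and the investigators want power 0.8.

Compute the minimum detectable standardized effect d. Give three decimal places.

d ≈ 0.200

Required noncentrality: δ = z_{0.01} + z_{0.20} = 2.326 + 0.842 = 3.168.
(Lower-tail contribution to power is negligible for δ > 0.)
δ = d·√n ⇒ d = δ/√n = 3.168/√250 = 0.2004.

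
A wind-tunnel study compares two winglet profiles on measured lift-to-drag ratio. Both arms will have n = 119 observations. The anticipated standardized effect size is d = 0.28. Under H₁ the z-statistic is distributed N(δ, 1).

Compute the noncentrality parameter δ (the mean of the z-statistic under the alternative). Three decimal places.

δ = d·√(n/2) = 0.28 × √(119/2) = 2.1598

δ ≈ 2.160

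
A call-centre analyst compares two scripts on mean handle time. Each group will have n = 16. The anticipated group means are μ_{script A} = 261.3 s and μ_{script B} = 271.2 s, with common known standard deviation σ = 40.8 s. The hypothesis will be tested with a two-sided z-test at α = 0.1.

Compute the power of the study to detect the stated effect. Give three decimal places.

Power ≈ 0.179

Standardized effect: d = |μ_{script A} − μ_{script B}| / σ = |261.3 − 271.2| / 40.8 = 0.2426
Noncentrality parameter: δ = d·√(n/2) = 0.2426 × √(16/2) = 0.6863
Two-sided α = 0.1 → critical value z_{0.05} = 1.645.
Power = Φ(δ − 1.645) + Φ(−δ − 1.645) = Φ(-0.959) + Φ(-2.331) = 0.1689 + 0.0099 = 0.1788.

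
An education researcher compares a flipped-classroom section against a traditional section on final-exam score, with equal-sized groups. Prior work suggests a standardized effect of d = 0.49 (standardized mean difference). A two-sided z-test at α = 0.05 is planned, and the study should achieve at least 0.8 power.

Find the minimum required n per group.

Set Φ(δ − 1.960) = 0.8; then δ − 1.960 = Φ⁻¹(0.8) = 0.842, giving δ = 2.802.
(Ignoring the negligible lower-tail rejection probability gives the usual closed-form inversion.)
δ = d·√(n/2) ⇒ n = 2(δ/d)² = 2 × (2.802 / 0.49)² = 65.38.
Round up to the next whole unit.

n = 66 per group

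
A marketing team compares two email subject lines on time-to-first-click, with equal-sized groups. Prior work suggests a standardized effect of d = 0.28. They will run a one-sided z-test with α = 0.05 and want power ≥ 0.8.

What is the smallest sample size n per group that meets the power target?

Set Φ(δ − 1.645) = 0.8; then δ − 1.645 = Φ⁻¹(0.8) = 0.842, giving δ = 2.486.
δ = d·√(n/2) ⇒ n = 2(δ/d)² = 2 × (2.486 / 0.28)² = 157.72.
Round up to the next whole unit.

n = 158 per group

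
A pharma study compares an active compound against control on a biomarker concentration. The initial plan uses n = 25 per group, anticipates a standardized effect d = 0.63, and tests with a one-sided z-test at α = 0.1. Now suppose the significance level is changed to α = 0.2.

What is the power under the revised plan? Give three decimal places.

δ = d·√(n/2) = 0.63 × √(25/2) = 2.2274 (unchanged). New critical value: z_{0.2} = 0.842.
Revised power = Φ(δ − 0.842) = Φ(1.386) = 0.9171.

Power ≈ 0.917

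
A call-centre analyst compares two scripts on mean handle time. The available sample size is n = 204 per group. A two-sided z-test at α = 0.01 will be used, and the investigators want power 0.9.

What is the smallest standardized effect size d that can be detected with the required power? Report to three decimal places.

d ≈ 0.382

Required noncentrality: δ = z_{0.005} + z_{0.10} = 2.576 + 1.282 = 3.857.
(The second rejection-region term Φ(−δ − z_{α/2}) is negligible and dropped.)
δ = d·√(n/2) ⇒ d = δ/√(n/2) = 3.857/√(204/2) = 0.3819.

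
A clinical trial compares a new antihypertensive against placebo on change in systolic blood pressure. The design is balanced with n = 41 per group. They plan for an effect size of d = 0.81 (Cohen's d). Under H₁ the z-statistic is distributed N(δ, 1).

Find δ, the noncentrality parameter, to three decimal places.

The noncentrality parameter scales effect size by the design's sample-size factor: δ = d·√(n/2) = 0.81 × √(41/2) = 3.6674

δ ≈ 3.667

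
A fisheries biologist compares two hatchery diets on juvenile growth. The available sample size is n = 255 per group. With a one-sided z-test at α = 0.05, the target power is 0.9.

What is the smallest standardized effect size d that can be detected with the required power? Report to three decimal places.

d ≈ 0.259

Need Φ(δ − 1.645) = 0.9, so δ = 1.645 + 1.282 = 2.926.
δ = d·√(n/2) ⇒ d = δ/√(n/2) = 2.926/√(255/2) = 0.2592.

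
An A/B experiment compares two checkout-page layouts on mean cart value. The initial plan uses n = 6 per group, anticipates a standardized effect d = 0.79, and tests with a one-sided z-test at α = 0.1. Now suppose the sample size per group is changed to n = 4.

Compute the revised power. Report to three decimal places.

With n = 4 per group: δ = d·√(n/2) = 0.79 × √(4/2) = 1.1172. Critical value z_{0.1} = 1.282.
Revised power = Φ(δ − 1.282) = Φ(-0.164) = 0.4347.

Power ≈ 0.435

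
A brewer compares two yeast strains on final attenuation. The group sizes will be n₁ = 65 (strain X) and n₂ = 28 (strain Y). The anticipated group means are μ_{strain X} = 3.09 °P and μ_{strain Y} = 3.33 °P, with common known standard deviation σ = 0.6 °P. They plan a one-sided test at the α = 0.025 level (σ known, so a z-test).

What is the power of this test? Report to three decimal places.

Power ≈ 0.424

Standardized effect: d = |μ_{strain X} − μ_{strain Y}| / σ = |3.09 − 3.33| / 0.6 = 0.4000
Noncentrality parameter: δ = d / √(1/n₁ + 1/n₂) = 0.4000 / √(1/65 + 1/28) = 1.7695
One-sided α = 0.025 → critical value z_{0.025} = 1.960.
Power = Φ(δ − 1.960) = Φ(-0.190) = 0.4245.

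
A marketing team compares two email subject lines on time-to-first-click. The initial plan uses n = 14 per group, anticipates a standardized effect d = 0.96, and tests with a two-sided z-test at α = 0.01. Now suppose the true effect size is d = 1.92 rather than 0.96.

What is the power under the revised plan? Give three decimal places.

With d = 1.92: δ = d·√(n/2) = 1.92 × √(14/2) = 5.0798. Critical value z_{0.005} = 2.576.
Revised power = Φ(δ − 2.576) + Φ(−δ − 2.576) = Φ(2.504) + Φ(-7.656) = 0.9939 + 0.0000 = 0.9939.

Power ≈ 0.994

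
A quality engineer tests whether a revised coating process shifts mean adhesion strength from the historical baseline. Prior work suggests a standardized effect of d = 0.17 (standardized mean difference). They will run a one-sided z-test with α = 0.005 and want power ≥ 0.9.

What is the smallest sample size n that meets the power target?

Set Φ(δ − 2.576) = 0.9; then δ − 2.576 = Φ⁻¹(0.9) = 1.282, giving δ = 3.857.
δ = d·√n ⇒ n = (δ/d)² = (3.857 / 0.17)² = 514.86.
Round up to the next whole unit.

n = 515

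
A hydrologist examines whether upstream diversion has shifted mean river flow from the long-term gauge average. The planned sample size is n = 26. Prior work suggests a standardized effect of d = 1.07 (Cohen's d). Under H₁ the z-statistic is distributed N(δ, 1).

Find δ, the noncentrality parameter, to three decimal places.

δ ≈ 5.456

The noncentrality parameter scales effect size by the design's sample-size factor: δ = d·√n = 1.07 × √26 = 5.4560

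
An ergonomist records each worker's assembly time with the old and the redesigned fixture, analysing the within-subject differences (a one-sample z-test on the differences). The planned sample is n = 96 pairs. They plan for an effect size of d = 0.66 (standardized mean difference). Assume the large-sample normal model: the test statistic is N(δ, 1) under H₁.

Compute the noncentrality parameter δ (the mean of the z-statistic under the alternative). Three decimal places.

The noncentrality parameter scales effect size by the design's sample-size factor: δ = d·√n = 0.66 × √96 = 6.4667

δ ≈ 6.467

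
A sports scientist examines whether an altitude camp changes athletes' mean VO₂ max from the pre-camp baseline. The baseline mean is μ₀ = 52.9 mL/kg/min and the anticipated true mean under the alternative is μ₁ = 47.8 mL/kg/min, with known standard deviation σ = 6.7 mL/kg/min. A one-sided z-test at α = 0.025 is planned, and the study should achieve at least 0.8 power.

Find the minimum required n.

Standardized effect: d = |μ₁ − μ₀| / σ = |47.8 − 52.9| / 6.7 = 0.7612
For power 0.8 need Φ(δ − z_{0.025}) = 0.8, so δ = z_{0.025} + z_{0.20} = 1.960 + 0.842 = 2.802.
δ = d·√n ⇒ n = (δ/d)² = (2.802 / 0.7612)² = 13.55.
Rounding up, n = 14.

n = 14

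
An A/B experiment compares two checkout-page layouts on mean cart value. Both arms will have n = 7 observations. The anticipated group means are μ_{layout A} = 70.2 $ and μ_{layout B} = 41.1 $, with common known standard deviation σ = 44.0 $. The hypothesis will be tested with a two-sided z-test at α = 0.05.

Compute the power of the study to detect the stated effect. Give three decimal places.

Power ≈ 0.236

Standardized effect: d = |μ_{layout A} − μ_{layout B}| / σ = |70.2 − 41.1| / 44.0 = 0.6614
Noncentrality parameter: δ = d·√(n/2) = 0.6614 × √(7/2) = 1.2373
Two-sided α = 0.05 → critical value z_{0.025} = 1.960.
Power = Φ(δ − 1.960) + Φ(−δ − 1.960) = Φ(-0.723) + Φ(-3.197) = 0.2349 + 0.0007 = 0.2356.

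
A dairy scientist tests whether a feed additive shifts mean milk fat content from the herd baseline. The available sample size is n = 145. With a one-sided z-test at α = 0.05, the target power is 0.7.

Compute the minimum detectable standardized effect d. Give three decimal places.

d ≈ 0.180

Need Φ(δ − 1.645) = 0.7, so δ = 1.645 + 0.524 = 2.169.
δ = d·√n ⇒ d = δ/√n = 2.169/√145 = 0.1801.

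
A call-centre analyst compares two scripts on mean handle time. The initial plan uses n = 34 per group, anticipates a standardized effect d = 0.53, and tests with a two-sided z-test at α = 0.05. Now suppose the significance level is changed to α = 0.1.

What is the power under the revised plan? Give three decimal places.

Power ≈ 0.706

δ = d·√(n/2) = 0.53 × √(34/2) = 2.1852 (unchanged). New critical value: z_{0.05} = 1.645.
Revised power = Φ(δ − 1.645) + Φ(−δ − 1.645) = Φ(0.540) + Φ(-3.830) = 0.7055 + 0.0001 = 0.7056.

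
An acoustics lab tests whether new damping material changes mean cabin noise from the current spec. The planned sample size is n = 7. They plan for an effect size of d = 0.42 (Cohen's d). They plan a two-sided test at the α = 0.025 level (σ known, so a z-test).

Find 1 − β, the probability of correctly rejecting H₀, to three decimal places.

Power ≈ 0.130

Noncentrality parameter: δ = d·√n = 0.42 × √7 = 1.1112
Two-sided α = 0.025 → critical value z_{0.0125} = 2.241.
Power = Φ(δ − 2.241) + Φ(−δ − 2.241) = Φ(-1.130) + Φ(-3.353) = 0.1292 + 0.0004 = 0.1296.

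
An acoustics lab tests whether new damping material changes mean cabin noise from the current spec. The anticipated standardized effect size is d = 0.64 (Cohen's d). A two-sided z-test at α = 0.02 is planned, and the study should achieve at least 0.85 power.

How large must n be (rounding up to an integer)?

For power 0.85 need Φ(δ − z_{0.01}) = 0.85, so δ = z_{0.01} + z_{0.15} = 2.326 + 1.036 = 3.363.
(Ignoring the negligible lower-tail rejection probability gives the usual closed-form inversion.)
δ = d·√n ⇒ n = (δ/d)² = (3.363 / 0.64)² = 27.61.
Round up to the next whole unit.

n = 28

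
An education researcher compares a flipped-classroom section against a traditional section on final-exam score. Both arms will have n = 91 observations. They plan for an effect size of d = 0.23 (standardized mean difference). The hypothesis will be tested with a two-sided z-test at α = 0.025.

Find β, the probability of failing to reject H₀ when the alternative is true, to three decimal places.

β ≈ 0.755

Noncentrality parameter: δ = d·√(n/2) = 0.23 × √(91/2) = 1.5514
Critical value for a two-sided test at α = 0.025: z_{α/2} = 2.241.
Power = Φ(δ − 2.241) + Φ(−δ − 2.241) = Φ(-0.690) + Φ(-3.793) = 0.2451 + 0.0001 = 0.2452.
Type II error: β = 1 − power = 1 − 0.2452 = 0.7548.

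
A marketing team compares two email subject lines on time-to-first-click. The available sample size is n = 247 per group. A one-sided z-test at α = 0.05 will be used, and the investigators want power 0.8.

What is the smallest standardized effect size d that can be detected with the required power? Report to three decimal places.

d ≈ 0.224

Need Φ(δ − 1.645) = 0.8, so δ = 1.645 + 0.842 = 2.486.
δ = d·√(n/2) ⇒ d = δ/√(n/2) = 2.486/√(247/2) = 0.2237.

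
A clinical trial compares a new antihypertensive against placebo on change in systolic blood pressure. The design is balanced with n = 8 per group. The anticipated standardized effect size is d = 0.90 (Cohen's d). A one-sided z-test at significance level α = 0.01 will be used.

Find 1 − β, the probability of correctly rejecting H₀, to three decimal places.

Noncentrality parameter: δ = d·√(n/2) = 0.90 × √(8/2) = 1.8000
Critical value for a one-sided test at α = 0.01: z_α = 2.326.
Power = P(Z > 2.326 − δ) = Φ(-0.526) = 0.2993.

Power ≈ 0.299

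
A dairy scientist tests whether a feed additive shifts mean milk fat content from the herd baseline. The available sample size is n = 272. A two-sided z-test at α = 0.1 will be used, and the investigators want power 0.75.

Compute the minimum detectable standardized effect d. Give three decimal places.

d ≈ 0.141

Required noncentrality: δ = z_{0.05} + z_{0.25} = 1.645 + 0.674 = 2.319.
(Lower-tail contribution to power is negligible for δ > 0.)
δ = d·√n ⇒ d = δ/√n = 2.319/√272 = 0.1406.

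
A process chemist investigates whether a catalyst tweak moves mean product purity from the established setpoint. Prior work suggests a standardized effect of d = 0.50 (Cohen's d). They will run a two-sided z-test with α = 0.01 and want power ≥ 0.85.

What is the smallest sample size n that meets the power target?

For power 0.85 need Φ(δ − z_{0.005}) = 0.85, so δ = z_{0.005} + z_{0.15} = 2.576 + 1.036 = 3.612.
(Ignoring the negligible lower-tail rejection probability gives the usual closed-form inversion.)
δ = d·√n ⇒ n = (δ/d)² = (3.612 / 0.50)² = 52.19.
Round up to the next whole unit.

n = 53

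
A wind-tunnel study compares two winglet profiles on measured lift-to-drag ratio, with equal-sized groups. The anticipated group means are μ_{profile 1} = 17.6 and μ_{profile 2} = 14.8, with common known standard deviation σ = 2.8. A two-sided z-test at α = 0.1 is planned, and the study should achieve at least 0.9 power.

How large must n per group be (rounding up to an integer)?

Standardized effect: d = |μ_{profile 1} − μ_{profile 2}| / σ = |17.6 − 14.8| / 2.8 = 1.0000
For power 0.9 need Φ(δ − z_{0.05}) = 0.9, so δ = z_{0.05} + z_{0.10} = 1.645 + 1.282 = 2.926.
(The Φ(−δ − z_{α/2}) term is vanishingly small for δ > 0 and is dropped in the standard sample-size formula.)
δ = d·√(n/2) ⇒ n = 2(δ/d)² = 2 × (2.926 / 1.0000)² = 17.13.
Rounding up, n = 18 per group.

n = 18 per group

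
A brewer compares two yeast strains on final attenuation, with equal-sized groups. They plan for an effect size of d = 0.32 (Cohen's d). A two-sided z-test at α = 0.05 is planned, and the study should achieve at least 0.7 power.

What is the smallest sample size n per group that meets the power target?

n = 121 per group

For power 0.7 need Φ(δ − z_{0.025}) = 0.7, so δ = z_{0.025} + z_{0.30} = 1.960 + 0.524 = 2.484.
(Ignoring the negligible lower-tail rejection probability gives the usual closed-form inversion.)
δ = d·√(n/2) ⇒ n = 2(δ/d)² = 2 × (2.484 / 0.32)² = 120.55.
Rounding up, n = 121 per group.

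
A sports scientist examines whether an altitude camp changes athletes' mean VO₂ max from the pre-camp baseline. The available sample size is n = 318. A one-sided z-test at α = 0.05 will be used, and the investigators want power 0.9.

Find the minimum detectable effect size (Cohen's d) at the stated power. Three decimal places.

Need Φ(δ − 1.645) = 0.9, so δ = 1.645 + 1.282 = 2.926.
δ = d·√n ⇒ d = δ/√n = 2.926/√318 = 0.1641.

d ≈ 0.164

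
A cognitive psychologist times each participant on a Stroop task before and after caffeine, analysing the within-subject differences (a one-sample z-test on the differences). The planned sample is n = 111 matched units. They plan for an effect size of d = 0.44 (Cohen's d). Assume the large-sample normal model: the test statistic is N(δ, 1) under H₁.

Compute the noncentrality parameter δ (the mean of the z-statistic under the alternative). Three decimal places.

δ ≈ 4.636

The noncentrality parameter scales effect size by the design's sample-size factor: δ = d·√n = 0.44 × √111 = 4.6357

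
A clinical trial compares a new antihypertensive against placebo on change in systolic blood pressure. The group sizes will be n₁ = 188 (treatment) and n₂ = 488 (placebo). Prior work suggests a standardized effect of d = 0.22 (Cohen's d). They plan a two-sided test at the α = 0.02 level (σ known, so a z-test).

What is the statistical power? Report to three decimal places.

Noncentrality parameter: δ = d / √(1/n₁ + 1/n₂) = 0.22 / √(1/188 + 1/488) = 2.5629
Two-sided α = 0.02 → critical value z_{0.01} = 2.326.
Power = Φ(δ − 2.326) + Φ(−δ − 2.326) = Φ(0.237) + Φ(-4.889) = 0.5935 + 0.0000 = 0.5935.

Power ≈ 0.594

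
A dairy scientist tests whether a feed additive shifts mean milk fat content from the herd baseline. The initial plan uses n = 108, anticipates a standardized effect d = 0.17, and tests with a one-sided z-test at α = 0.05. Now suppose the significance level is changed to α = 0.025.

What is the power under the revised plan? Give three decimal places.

δ = d·√n = 0.17 × √108 = 1.7667 (unchanged). New critical value: z_{0.025} = 1.960.
Revised power = Φ(δ − 1.960) = Φ(-0.193) = 0.4234.

Power ≈ 0.423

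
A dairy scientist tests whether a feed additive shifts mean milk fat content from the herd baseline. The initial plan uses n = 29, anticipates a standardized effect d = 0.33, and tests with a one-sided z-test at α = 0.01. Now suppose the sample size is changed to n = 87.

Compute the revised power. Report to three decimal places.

Power ≈ 0.774

With n = 87: δ = d·√n = 0.33 × √87 = 3.0780. Critical value z_{0.01} = 2.326.
Revised power = Φ(δ − 2.326) = Φ(0.752) = 0.7739.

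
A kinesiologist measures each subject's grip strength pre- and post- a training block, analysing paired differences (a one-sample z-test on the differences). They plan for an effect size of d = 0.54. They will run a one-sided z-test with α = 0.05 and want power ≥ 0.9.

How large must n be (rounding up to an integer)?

Set Φ(δ − 1.645) = 0.9; then δ − 1.645 = Φ⁻¹(0.9) = 1.282, giving δ = 2.926.
δ = d·√n ⇒ n = (δ/d)² = (2.926 / 0.54)² = 29.37.
Round up to the next whole unit.

n = 30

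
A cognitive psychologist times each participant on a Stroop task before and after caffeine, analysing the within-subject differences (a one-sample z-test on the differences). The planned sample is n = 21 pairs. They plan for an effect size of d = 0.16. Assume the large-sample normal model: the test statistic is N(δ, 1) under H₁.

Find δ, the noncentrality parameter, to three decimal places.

The noncentrality parameter scales effect size by the design's sample-size factor: δ = d·√n = 0.16 × √21 = 0.7332

δ ≈ 0.733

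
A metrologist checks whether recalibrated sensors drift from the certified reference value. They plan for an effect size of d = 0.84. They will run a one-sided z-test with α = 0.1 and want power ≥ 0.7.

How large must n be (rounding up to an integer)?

Set Φ(δ − 1.282) = 0.7; then δ − 1.282 = Φ⁻¹(0.7) = 0.524, giving δ = 1.806.
δ = d·√n ⇒ n = (δ/d)² = (1.806 / 0.84)² = 4.62.
Round up to the next whole unit.

n = 5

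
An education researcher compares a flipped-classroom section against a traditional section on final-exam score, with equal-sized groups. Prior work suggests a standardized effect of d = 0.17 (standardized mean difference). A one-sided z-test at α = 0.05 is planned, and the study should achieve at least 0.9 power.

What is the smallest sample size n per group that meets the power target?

Set Φ(δ − 1.645) = 0.9; then δ − 1.645 = Φ⁻¹(0.9) = 1.282, giving δ = 2.926.
δ = d·√(n/2) ⇒ n = 2(δ/d)² = 2 × (2.926 / 0.17)² = 592.65.
Rounding up, n = 593 per group.

n = 593 per group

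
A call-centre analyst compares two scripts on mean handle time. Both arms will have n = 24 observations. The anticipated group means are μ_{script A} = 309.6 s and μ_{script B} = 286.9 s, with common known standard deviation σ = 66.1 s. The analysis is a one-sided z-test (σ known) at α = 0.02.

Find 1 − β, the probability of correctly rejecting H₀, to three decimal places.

Power ≈ 0.194

Standardized effect: d = |μ_{script A} − μ_{script B}| / σ = |309.6 − 286.9| / 66.1 = 0.3434
Noncentrality parameter: δ = d·√(n/2) = 0.3434 × √(24/2) = 1.1896
Critical value for a one-sided test at α = 0.02: z_α = 2.054.
Power = Φ(δ − 2.054) = Φ(-0.864) = 0.1938.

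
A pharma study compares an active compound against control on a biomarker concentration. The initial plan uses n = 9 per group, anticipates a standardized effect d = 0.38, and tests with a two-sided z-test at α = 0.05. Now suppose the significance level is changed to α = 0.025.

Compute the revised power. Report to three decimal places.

δ = d·√(n/2) = 0.38 × √(9/2) = 0.8061 (unchanged). New critical value: z_{0.0125} = 2.241.
Revised power = Φ(δ − 2.241) + Φ(−δ − 2.241) = Φ(-1.435) + Φ(-3.048) = 0.0756 + 0.0012 = 0.0768.

Power ≈ 0.077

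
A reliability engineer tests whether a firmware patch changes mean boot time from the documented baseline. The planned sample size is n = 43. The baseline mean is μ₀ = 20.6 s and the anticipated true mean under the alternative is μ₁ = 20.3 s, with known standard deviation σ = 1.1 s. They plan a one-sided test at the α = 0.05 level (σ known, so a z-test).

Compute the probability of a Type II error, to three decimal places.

Standardized effect: d = |μ₁ − μ₀| / σ = |20.3 − 20.6| / 1.1 = 0.2727
Noncentrality parameter: δ = d·√n = 0.2727 × √43 = 1.7884
One-sided α = 0.05 → critical value z_{0.05} = 1.645.
Power = Φ(δ − 1.645) = Φ(0.144) = 0.5571.
Type II error: β = 1 − power = 1 − 0.5571 = 0.4429.

β ≈ 0.443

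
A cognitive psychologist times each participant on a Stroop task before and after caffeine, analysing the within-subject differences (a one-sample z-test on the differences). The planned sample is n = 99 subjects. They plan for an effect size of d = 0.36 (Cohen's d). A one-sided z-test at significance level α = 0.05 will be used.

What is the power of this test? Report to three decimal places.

Noncentrality parameter: δ = d·√n = 0.36 × √99 = 3.5820
Critical value for a one-sided test at α = 0.05: z_α = 1.645.
Power = Φ(δ − 1.645) = Φ(1.937) = 0.9736.

Power ≈ 0.974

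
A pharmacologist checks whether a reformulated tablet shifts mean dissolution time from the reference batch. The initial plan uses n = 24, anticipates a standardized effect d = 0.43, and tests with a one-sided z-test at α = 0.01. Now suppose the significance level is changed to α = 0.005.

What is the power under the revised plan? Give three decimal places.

δ = d·√n = 0.43 × √24 = 2.1066 (unchanged). New critical value: z_{0.005} = 2.576.
Revised power = P(Z > 2.576 − δ) = Φ(-0.469) = 0.3194.

Power ≈ 0.319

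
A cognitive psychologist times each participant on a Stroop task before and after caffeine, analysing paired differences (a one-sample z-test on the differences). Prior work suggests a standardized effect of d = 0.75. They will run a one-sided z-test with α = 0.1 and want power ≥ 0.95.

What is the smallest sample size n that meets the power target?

n = 16

For power 0.95 need Φ(δ − z_{0.1}) = 0.95, so δ = z_{0.1} + z_{0.05} = 1.282 + 1.645 = 2.926.
δ = d·√n ⇒ n = (δ/d)² = (2.926 / 0.75)² = 15.22.
Rounding up, n = 16.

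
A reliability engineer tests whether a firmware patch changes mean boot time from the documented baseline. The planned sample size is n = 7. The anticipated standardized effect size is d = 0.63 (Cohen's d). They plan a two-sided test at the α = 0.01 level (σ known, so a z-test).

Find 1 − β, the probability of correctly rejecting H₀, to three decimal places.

Power ≈ 0.182

Noncentrality parameter: δ = d·√n = 0.63 × √7 = 1.6668
Two-sided α = 0.01 → critical value z_{0.005} = 2.576.
Power = Φ(δ − 2.576) + Φ(−δ − 2.576) = Φ(-0.909) + Φ(-4.243) = 0.1817 + 0.0000 = 0.1817.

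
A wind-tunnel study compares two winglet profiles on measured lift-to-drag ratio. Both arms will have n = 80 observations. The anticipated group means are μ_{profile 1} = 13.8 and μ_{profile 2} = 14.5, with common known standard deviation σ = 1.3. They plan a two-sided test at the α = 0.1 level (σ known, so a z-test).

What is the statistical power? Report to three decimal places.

Standardized effect: d = |μ_{profile 1} − μ_{profile 2}| / σ = |13.8 − 14.5| / 1.3 = 0.5385
Noncentrality parameter: δ = d·√(n/2) = 0.5385 × √(80/2) = 3.4055
Critical value for a two-sided test at α = 0.1: z_{α/2} = 1.645.
Power = Φ(δ − 1.645) + Φ(−δ − 1.645) = Φ(1.761) + Φ(-5.050) = 0.9609 + 0.0000 = 0.9609.

Power ≈ 0.961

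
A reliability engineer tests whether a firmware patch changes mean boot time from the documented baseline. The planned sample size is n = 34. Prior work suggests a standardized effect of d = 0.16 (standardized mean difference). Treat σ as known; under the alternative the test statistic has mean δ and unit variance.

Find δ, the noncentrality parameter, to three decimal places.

δ = d·√n = 0.16 × √34 = 0.9330

δ ≈ 0.933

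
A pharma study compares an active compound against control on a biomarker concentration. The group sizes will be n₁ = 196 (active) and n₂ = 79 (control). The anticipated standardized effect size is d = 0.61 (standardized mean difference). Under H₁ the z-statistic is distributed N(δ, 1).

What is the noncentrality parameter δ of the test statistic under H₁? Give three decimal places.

δ = d / √(1/n₁ + 1/n₂) = 0.61 / √(1/196 + 1/79) = 4.5773

δ ≈ 4.577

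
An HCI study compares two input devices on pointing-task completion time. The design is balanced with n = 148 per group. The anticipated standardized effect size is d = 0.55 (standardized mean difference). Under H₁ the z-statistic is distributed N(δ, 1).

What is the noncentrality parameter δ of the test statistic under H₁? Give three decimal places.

δ ≈ 4.731

δ = d·√(n/2) = 0.55 × √(148/2) = 4.7313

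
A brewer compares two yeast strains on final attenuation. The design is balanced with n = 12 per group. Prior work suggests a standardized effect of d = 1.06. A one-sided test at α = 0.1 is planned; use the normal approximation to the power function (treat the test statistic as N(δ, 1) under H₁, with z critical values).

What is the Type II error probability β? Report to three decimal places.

β ≈ 0.094

Noncentrality parameter: δ = d·√(n/2) = 1.06 × √(12/2) = 2.5965
One-sided α = 0.1 → critical value z_{0.1} = 1.282.
Power = Φ(δ − 1.282) = Φ(1.315) = 0.9057.
Type II error: β = 1 − power = 1 − 0.9057 = 0.0943.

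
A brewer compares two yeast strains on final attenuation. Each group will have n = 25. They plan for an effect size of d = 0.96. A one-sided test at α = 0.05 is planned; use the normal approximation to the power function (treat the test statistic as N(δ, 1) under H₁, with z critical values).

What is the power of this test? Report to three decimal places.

Noncentrality parameter: δ = d·√(n/2) = 0.96 × √(25/2) = 3.3941
One-sided α = 0.05 → critical value z_{0.05} = 1.645.
Power = Φ(δ − 1.645) = Φ(1.749) = 0.9599.

Power ≈ 0.960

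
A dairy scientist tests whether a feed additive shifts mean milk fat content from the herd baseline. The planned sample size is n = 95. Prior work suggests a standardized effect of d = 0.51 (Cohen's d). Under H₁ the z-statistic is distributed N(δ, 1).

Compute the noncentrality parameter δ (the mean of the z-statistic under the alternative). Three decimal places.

The noncentrality parameter scales effect size by the design's sample-size factor: δ = d·√n = 0.51 × √95 = 4.9709

δ ≈ 4.971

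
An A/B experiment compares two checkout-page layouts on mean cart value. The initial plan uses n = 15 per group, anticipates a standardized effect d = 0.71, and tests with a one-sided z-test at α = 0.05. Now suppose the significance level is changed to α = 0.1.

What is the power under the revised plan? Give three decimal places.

δ = d·√(n/2) = 0.71 × √(15/2) = 1.9444 (unchanged). New critical value: z_{0.1} = 1.282.
Revised power = Φ(δ − 1.282) = Φ(0.663) = 0.7463.

Power ≈ 0.746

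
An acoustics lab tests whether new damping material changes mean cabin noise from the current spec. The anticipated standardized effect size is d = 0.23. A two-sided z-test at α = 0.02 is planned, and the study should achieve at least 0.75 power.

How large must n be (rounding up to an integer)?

n = 171

For power 0.75 need Φ(δ − z_{0.01}) = 0.75, so δ = z_{0.01} + z_{0.25} = 2.326 + 0.674 = 3.001.
(Ignoring the negligible lower-tail rejection probability gives the usual closed-form inversion.)
δ = d·√n ⇒ n = (δ/d)² = (3.001 / 0.23)² = 170.23.
Round up to the next whole unit.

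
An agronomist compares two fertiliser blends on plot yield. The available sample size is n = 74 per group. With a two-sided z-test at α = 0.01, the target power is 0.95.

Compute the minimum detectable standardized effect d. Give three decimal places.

Need Φ(δ − 2.576) = 0.95, so δ = 2.576 + 1.645 = 4.221.
(Lower-tail contribution to power is negligible for δ > 0.)
δ = d·√(n/2) ⇒ d = δ/√(n/2) = 4.221/√(74/2) = 0.6939.

d ≈ 0.694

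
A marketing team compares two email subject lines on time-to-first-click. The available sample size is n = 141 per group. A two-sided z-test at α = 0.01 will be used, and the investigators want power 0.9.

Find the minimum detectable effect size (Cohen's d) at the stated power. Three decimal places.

Required noncentrality: δ = z_{0.005} + z_{0.10} = 2.576 + 1.282 = 3.857.
(The second rejection-region term Φ(−δ − z_{α/2}) is negligible and dropped.)
δ = d·√(n/2) ⇒ d = δ/√(n/2) = 3.857/√(141/2) = 0.4594.

d ≈ 0.459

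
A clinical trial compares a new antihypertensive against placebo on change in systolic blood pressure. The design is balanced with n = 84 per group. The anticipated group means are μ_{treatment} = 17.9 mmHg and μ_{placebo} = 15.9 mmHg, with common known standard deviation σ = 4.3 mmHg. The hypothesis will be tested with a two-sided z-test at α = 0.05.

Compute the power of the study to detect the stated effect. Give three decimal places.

Power ≈ 0.854

Standardized effect: d = |μ_{treatment} − μ_{placebo}| / σ = |17.9 − 15.9| / 4.3 = 0.4651
Noncentrality parameter: δ = d·√(n/2) = 0.4651 × √(84/2) = 3.0143
Two-sided α = 0.05 → critical value z_{0.025} = 1.960.
Power = Φ(δ − 1.960) + Φ(−δ − 1.960) = Φ(1.054) + Φ(-4.974) = 0.8541 + 0.0000 = 0.8541.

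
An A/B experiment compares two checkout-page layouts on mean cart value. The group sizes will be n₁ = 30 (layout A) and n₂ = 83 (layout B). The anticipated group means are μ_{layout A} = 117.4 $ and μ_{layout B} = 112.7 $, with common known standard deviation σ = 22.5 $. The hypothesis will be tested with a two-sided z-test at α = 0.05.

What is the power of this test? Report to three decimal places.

Power ≈ 0.165

Standardized effect: d = |μ_{layout A} − μ_{layout B}| / σ = |117.4 − 112.7| / 22.5 = 0.2089
Noncentrality parameter: δ = d / √(1/n₁ + 1/n₂) = 0.2089 / √(1/30 + 1/83) = 0.9806
Two-sided α = 0.05 → critical value z_{0.025} = 1.960.
Power = Φ(δ − 1.960) + Φ(−δ − 1.960) = Φ(-0.979) + Φ(-2.941) = 0.1637 + 0.0016 = 0.1653.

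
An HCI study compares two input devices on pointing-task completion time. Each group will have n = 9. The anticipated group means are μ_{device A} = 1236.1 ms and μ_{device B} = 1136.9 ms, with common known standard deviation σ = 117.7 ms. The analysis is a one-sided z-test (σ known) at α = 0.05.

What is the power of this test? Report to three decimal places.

Standardized effect: d = |μ_{device A} − μ_{device B}| / σ = |1236.1 − 1136.9| / 117.7 = 0.8428
Noncentrality parameter: δ = d·√(n/2) = 0.8428 × √(9/2) = 1.7879
One-sided α = 0.05 → critical value z_{0.05} = 1.645.
Power = P(Z > 1.645 − δ) = Φ(0.143) = 0.5569.

Power ≈ 0.557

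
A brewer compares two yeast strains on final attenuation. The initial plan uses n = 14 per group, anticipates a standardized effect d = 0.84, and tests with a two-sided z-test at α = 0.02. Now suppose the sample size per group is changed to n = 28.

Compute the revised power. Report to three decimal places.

Power ≈ 0.793

With n = 28 per group: δ = d·√(n/2) = 0.84 × √(28/2) = 3.1430. Critical value z_{0.01} = 2.326.
Revised power = Φ(δ − 2.326) + Φ(−δ − 2.326) = Φ(0.817) + Φ(-5.469) = 0.7929 + 0.0000 = 0.7929.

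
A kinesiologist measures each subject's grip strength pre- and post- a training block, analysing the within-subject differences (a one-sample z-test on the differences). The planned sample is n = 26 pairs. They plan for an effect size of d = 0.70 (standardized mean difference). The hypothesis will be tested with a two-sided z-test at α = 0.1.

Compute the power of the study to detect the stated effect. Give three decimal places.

Noncentrality parameter: δ = d·√n = 0.70 × √26 = 3.5693
Critical value for a two-sided test at α = 0.1: z_{α/2} = 1.645.
Power = Φ(δ − 1.645) + Φ(−δ − 1.645) = Φ(1.924) + Φ(-5.214) = 0.9729 + 0.0000 = 0.9729.

Power ≈ 0.973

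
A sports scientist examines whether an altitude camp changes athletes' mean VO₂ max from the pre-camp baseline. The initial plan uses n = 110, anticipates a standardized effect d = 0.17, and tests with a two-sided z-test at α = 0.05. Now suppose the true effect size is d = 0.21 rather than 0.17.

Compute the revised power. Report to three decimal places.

With d = 0.21: δ = d·√n = 0.21 × √110 = 2.2025. Critical value z_{0.025} = 1.960.
Revised power = Φ(δ − 1.960) + Φ(−δ − 1.960) = Φ(0.243) + Φ(-4.162) = 0.5958 + 0.0000 = 0.5958.

Power ≈ 0.596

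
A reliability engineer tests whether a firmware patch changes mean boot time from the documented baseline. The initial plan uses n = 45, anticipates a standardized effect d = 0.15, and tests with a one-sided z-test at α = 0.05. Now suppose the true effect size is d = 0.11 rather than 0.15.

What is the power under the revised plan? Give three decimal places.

With d = 0.11: δ = d·√n = 0.11 × √45 = 0.7379. Critical value z_{0.05} = 1.645.
Revised power = P(Z > 1.645 − δ) = Φ(-0.907) = 0.1822.

Power ≈ 0.182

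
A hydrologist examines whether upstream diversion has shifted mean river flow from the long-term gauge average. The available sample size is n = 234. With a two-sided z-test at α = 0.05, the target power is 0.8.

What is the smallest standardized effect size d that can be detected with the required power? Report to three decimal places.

d ≈ 0.183

Need Φ(δ − 1.960) = 0.8, so δ = 1.960 + 0.842 = 2.802.
(Lower-tail contribution to power is negligible for δ > 0.)
δ = d·√n ⇒ d = δ/√n = 2.802/√234 = 0.1831.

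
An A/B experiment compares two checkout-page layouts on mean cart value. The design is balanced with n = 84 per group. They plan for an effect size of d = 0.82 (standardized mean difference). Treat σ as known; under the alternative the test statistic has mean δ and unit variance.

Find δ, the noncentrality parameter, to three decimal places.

δ = d·√(n/2) = 0.82 × √(84/2) = 5.3142

δ ≈ 5.314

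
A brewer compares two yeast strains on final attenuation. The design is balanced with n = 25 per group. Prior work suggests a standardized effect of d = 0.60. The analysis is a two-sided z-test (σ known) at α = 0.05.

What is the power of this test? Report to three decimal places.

Power ≈ 0.564

Noncentrality parameter: δ = d·√(n/2) = 0.60 × √(25/2) = 2.1213
Critical value for a two-sided test at α = 0.05: z_{α/2} = 1.960.
Power = Φ(δ − 1.960) + Φ(−δ − 1.960) = Φ(0.161) + Φ(-4.081) = 0.5641 + 0.0000 = 0.5641.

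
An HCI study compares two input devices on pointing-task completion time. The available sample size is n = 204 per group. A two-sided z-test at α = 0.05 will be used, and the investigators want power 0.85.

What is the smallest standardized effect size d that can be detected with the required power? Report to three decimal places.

Required noncentrality: δ = z_{0.025} + z_{0.15} = 1.960 + 1.036 = 2.996.
(The second rejection-region term Φ(−δ − z_{α/2}) is negligible and dropped.)
δ = d·√(n/2) ⇒ d = δ/√(n/2) = 2.996/√(204/2) = 0.2967.

d ≈ 0.297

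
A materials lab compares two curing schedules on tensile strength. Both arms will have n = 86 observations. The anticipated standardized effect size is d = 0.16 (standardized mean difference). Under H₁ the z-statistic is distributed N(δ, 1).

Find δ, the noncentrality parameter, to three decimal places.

The noncentrality parameter scales effect size by the design's sample-size factor: δ = d·√(n/2) = 0.16 × √(86/2) = 1.0492

δ ≈ 1.049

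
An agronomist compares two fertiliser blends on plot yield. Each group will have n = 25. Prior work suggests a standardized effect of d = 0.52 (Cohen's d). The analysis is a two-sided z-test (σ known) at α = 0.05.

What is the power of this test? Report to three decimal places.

Power ≈ 0.452

Noncentrality parameter: δ = d·√(n/2) = 0.52 × √(25/2) = 1.8385
Two-sided α = 0.05 → critical value z_{0.025} = 1.960.
Power = Φ(δ − 1.960) + Φ(−δ − 1.960) = Φ(-0.121) + Φ(-3.798) = 0.4517 + 0.0001 = 0.4517.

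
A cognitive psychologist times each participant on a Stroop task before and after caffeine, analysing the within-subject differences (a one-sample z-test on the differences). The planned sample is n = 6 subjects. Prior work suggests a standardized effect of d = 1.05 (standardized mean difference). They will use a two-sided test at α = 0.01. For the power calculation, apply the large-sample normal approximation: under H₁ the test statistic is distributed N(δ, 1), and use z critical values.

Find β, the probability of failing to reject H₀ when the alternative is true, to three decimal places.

β ≈ 0.502

Noncentrality parameter: δ = d·√n = 1.05 × √6 = 2.5720
Two-sided α = 0.01 → critical value z_{0.005} = 2.576.
Power = Φ(δ − 2.576) + Φ(−δ − 2.576) = Φ(-0.004) + Φ(-5.148) = 0.4985 + 0.0000 = 0.4985.
Type II error: β = 1 − power = 1 − 0.4985 = 0.5015.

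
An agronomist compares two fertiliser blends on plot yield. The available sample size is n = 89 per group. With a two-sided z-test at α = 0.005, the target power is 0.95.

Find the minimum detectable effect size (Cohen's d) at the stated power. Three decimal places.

Required noncentrality: δ = z_{0.0025} + z_{0.05} = 2.807 + 1.645 = 4.452.
(Lower-tail contribution to power is negligible for δ > 0.)
δ = d·√(n/2) ⇒ d = δ/√(n/2) = 4.452/√(89/2) = 0.6674.

d ≈ 0.667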